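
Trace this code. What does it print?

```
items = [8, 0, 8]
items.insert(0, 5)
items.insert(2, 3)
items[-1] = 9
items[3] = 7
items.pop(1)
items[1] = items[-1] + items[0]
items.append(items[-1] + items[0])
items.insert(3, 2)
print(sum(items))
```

insert 5 at 0 → [5, 8, 0, 8]
insert 3 at 2 → [5, 8, 3, 0, 8]
items[-1] = 9 → [5, 8, 3, 0, 9]
items[3] = 7 → [5, 8, 3, 7, 9]
pop(1) removes 8 → [5, 3, 7, 9]
items[1] = items[-1]+items[0] = 9+5 = 14 → [5, 14, 7, 9]
append items[-1]+items[0] = 9+5 = 14 → [5, 14, 7, 9, 14]
insert 2 at 3 → [5, 14, 7, 2, 9, 14]
sum = 51

51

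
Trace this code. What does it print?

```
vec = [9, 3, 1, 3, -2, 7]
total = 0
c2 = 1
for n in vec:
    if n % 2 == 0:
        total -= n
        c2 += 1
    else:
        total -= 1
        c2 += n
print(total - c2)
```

n=9: not even, total = 0-1 = -1; c2=10
n=3: not even, total = (-1)-1 = -2; c2=13
n=1: not even, total = (-2)-1 = -3; c2=14
n=3: not even, total = (-3)-1 = -4; c2=17
n=-2: even, total = (-4)-(-2) = -2; c2=18
n=7: not even, total = (-2)-1 = -3; c2=25
total-c2 = (-3)-25 = -28

-28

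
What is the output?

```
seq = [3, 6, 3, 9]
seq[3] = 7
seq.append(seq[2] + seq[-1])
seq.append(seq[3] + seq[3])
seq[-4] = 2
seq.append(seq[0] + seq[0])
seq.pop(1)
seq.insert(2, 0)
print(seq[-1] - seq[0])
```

seq[3] = 7 → [3, 6, 3, 7]
append seq[2]+seq[-1] = 3+7 = 10 → [3, 6, 3, 7, 10]
append seq[3]+seq[3] = 7+7 = 14 → [3, 6, 3, 7, 10, 14]
seq[-4] = 2 → [3, 6, 2, 7, 10, 14]
append seq[0]+seq[0] = 3+3 = 6 → [3, 6, 2, 7, 10, 14, 6]
pop(1) removes 6 → [3, 2, 7, 10, 14, 6]
insert 0 at 2 → [3, 2, 0, 7, 10, 14, 6]
seq[-1]-seq[0] = 6-3 = 3

3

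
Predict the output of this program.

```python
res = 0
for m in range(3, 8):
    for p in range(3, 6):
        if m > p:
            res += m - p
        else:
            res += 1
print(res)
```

25

m=3,p=3: not 3>3, res = 0+1 = 1
m=3,p=4: not 3>4, res = 1+1 = 2
m=3,p=5: not 3>5, res = 2+1 = 3
m=4,p=3: 4>3, res = 3+1 = 4
m=4,p=4: not 4>4, res = 4+1 = 5
m=4,p=5: not 4>5, res = 5+1 = 6
m=5,p=3: 5>3, res = 6+2 = 8
m=5,p=4: 5>4, res = 8+1 = 9
m=5,p=5: not 5>5, res = 9+1 = 10
m=6,p=3: 6>3, res = 10+3 = 13
m=6,p=4: 6>4, res = 13+2 = 15
m=6,p=5: 6>5, res = 15+1 = 16
m=7,p=3: 7>3, res = 16+4 = 20
m=7,p=4: 7>4, res = 20+3 = 23
m=7,p=5: 7>5, res = 23+2 = 25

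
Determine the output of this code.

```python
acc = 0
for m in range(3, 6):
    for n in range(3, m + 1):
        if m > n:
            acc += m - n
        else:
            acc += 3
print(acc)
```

13

m=3,n=3: not 3>3, acc = 0+3 = 3
m=4,n=3: 4>3, acc = 3+1 = 4
m=4,n=4: not 4>4, acc = 4+3 = 7
m=5,n=3: 5>3, acc = 7+2 = 9
m=5,n=4: 5>4, acc = 9+1 = 10
m=5,n=5: not 5>5, acc = 10+3 = 13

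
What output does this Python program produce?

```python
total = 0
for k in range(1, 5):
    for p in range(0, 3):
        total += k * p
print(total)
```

30

k=1,p=0: total = 0+0 = 0
k=1,p=1: total = 0+1 = 1
k=1,p=2: total = 1+2 = 3
k=2,p=0: total = 3+0 = 3
k=2,p=1: total = 3+2 = 5
k=2,p=2: total = 5+4 = 9
k=3,p=0: total = 9+0 = 9
k=3,p=1: total = 9+3 = 12
k=3,p=2: total = 12+6 = 18
k=4,p=0: total = 18+0 = 18
k=4,p=1: total = 18+4 = 22
k=4,p=2: total = 22+8 = 30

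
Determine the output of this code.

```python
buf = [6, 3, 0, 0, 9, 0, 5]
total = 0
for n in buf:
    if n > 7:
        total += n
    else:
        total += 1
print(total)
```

n=6: not >7, total = 0+1 = 1
n=3: not >7, total = 1+1 = 2
n=0: not >7, total = 2+1 = 3
n=0: not >7, total = 3+1 = 4
n=9: >7, total = 4+9 = 13
n=0: not >7, total = 13+1 = 14
n=5: not >7, total = 14+1 = 15

15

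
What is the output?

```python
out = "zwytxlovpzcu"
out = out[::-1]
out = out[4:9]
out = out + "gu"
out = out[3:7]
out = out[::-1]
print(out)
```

reverse → 'uczpvolxtywz'
slice [4:9] → 'volxt'
+ 'gu' → 'volxtgu'
slice [3:7] → 'xtgu'
reverse → 'ugtx'

ugtx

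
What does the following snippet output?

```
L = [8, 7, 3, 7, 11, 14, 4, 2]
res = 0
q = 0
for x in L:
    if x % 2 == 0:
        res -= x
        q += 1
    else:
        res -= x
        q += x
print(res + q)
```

-24

x=8: even, res = 0-8 = -8; q=1
x=7: not even, res = (-8)-7 = -15; q=8
x=3: not even, res = (-15)-3 = -18; q=11
x=7: not even, res = (-18)-7 = -25; q=18
x=11: not even, res = (-25)-11 = -36; q=29
x=14: even, res = (-36)-14 = -50; q=30
x=4: even, res = (-50)-4 = -54; q=31
x=2: even, res = (-54)-2 = -56; q=32
res+q = (-56)+32 = -24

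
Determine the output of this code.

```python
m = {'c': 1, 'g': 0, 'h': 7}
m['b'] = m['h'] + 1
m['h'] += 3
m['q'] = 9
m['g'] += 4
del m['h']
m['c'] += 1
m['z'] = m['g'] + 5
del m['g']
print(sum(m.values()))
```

m['b'] = m['h']+1 = 8 → {'c': 1, 'g': 0, 'h': 7, 'b': 8}
m['h'] = 7+3 = 10 → {'c': 1, 'g': 0, 'h': 10, 'b': 8}
m['q'] = 9 → {'c': 1, 'g': 0, 'h': 10, 'b': 8, 'q': 9}
m['g'] = 0+4 = 4 → {'c': 1, 'g': 4, 'h': 10, 'b': 8, 'q': 9}
del 'h' → {'c': 1, 'g': 4, 'b': 8, 'q': 9}
m['c'] = 1+1 = 2 → {'c': 2, 'g': 4, 'b': 8, 'q': 9}
m['z'] = m['g']+5 = 9 → {'c': 2, 'g': 4, 'b': 8, 'q': 9, 'z': 9}
del 'g' → {'c': 2, 'b': 8, 'q': 9, 'z': 9}
sum of values = 28

28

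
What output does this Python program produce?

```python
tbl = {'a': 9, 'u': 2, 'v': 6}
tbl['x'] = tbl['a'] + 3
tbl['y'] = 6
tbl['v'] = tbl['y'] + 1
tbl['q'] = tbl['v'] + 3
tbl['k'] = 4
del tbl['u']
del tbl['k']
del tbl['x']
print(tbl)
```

tbl['x'] = tbl['a']+3 = 12 → {'a': 9, 'u': 2, 'v': 6, 'x': 12}
tbl['y'] = 6 → {'a': 9, 'u': 2, 'v': 6, 'x': 12, 'y': 6}
tbl['v'] = tbl['y']+1 = 7 → {'a': 9, 'u': 2, 'v': 7, 'x': 12, 'y': 6}
tbl['q'] = tbl['v']+3 = 10 → {'a': 9, 'u': 2, 'v': 7, 'x': 12, 'y': 6, 'q': 10}
tbl['k'] = 4 → {'a': 9, 'u': 2, 'v': 7, 'x': 12, 'y': 6, 'q': 10, 'k': 4}
del 'u' → {'a': 9, 'v': 7, 'x': 12, 'y': 6, 'q': 10, 'k': 4}
del 'k' → {'a': 9, 'v': 7, 'x': 12, 'y': 6, 'q': 10}
del 'x' → {'a': 9, 'v': 7, 'y': 6, 'q': 10}

{'a': 9, 'v': 7, 'y': 6, 'q': 10}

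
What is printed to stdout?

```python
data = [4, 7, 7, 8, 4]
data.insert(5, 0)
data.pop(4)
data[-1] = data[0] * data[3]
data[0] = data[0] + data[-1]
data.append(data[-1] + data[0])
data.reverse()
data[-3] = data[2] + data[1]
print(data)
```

[68, 32, 8, 40, 7, 36]

insert 0 at 5 → [4, 7, 7, 8, 4, 0]
pop(4) removes 4 → [4, 7, 7, 8, 0]
data[-1] = data[0]*data[3] = 4*8 = 32 → [4, 7, 7, 8, 32]
data[0] = data[0]+data[-1] = 4+32 = 36 → [36, 7, 7, 8, 32]
append data[-1]+data[0] = 32+36 = 68 → [36, 7, 7, 8, 32, 68]
reverse → [68, 32, 8, 7, 7, 36]
data[-3] = data[2]+data[1] = 8+32 = 40 → [68, 32, 8, 40, 7, 36]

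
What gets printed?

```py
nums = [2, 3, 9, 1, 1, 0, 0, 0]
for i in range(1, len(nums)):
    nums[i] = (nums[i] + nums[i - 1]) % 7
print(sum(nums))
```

i=1: nums[1] = (3+2)%7 = 5 → [2, 5, 9, 1, 1, 0, 0, 0]
i=2: nums[2] = (9+5)%7 = 0 → [2, 5, 0, 1, 1, 0, 0, 0]
i=3: nums[3] = (1+0)%7 = 1 → [2, 5, 0, 1, 1, 0, 0, 0]
i=4: nums[4] = (1+1)%7 = 2 → [2, 5, 0, 1, 2, 0, 0, 0]
i=5: nums[5] = (0+2)%7 = 2 → [2, 5, 0, 1, 2, 2, 0, 0]
i=6: nums[6] = (0+2)%7 = 2 → [2, 5, 0, 1, 2, 2, 2, 0]
i=7: nums[7] = (0+2)%7 = 2 → [2, 5, 0, 1, 2, 2, 2, 2]
sum = 16

16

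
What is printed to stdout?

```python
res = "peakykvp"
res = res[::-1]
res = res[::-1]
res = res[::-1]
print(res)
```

pvkykaep

reverse → 'pvkykaep'
reverse → 'peakykvp'
reverse → 'pvkykaep'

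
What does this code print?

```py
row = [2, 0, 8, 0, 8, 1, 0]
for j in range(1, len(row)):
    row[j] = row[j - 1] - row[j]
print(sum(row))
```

j=1: row[1] = 2-0 = 2 → [2, 2, 8, 0, 8, 1, 0]
j=2: row[2] = 2-8 = -6 → [2, 2, -6, 0, 8, 1, 0]
j=3: row[3] = (-6)-0 = -6 → [2, 2, -6, -6, 8, 1, 0]
j=4: row[4] = (-6)-8 = -14 → [2, 2, -6, -6, -14, 1, 0]
j=5: row[5] = (-14)-1 = -15 → [2, 2, -6, -6, -14, -15, 0]
j=6: row[6] = (-15)-0 = -15 → [2, 2, -6, -6, -14, -15, -15]
sum = -52

-52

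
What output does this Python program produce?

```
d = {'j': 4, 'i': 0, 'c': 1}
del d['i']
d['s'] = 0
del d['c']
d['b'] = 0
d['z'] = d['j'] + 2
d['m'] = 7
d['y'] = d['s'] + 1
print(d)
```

{'j': 4, 's': 0, 'b': 0, 'z': 6, 'm': 7, 'y': 1}

del 'i' → {'j': 4, 'c': 1}
d['s'] = 0 → {'j': 4, 'c': 1, 's': 0}
del 'c' → {'j': 4, 's': 0}
d['b'] = 0 → {'j': 4, 's': 0, 'b': 0}
d['z'] = d['j']+2 = 6 → {'j': 4, 's': 0, 'b': 0, 'z': 6}
d['m'] = 7 → {'j': 4, 's': 0, 'b': 0, 'z': 6, 'm': 7}
d['y'] = d['s']+1 = 1 → {'j': 4, 's': 0, 'b': 0, 'z': 6, 'm': 7, 'y': 1}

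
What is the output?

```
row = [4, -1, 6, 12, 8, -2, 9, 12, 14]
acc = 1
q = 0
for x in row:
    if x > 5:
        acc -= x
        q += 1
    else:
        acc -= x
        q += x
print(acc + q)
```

x=4: not >5, acc = 1-4 = -3; q=4
x=-1: not >5, acc = (-3)-(-1) = -2; q=3
x=6: >5, acc = (-2)-6 = -8; q=4
x=12: >5, acc = (-8)-12 = -20; q=5
x=8: >5, acc = (-20)-8 = -28; q=6
x=-2: not >5, acc = (-28)-(-2) = -26; q=4
x=9: >5, acc = (-26)-9 = -35; q=5
x=12: >5, acc = (-35)-12 = -47; q=6
x=14: >5, acc = (-47)-14 = -61; q=7
acc+q = (-61)+7 = -54

-54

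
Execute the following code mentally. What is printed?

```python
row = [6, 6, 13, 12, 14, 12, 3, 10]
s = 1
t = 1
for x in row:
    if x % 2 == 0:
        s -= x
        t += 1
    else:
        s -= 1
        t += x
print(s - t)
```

-84

x=6: even, s = 1-6 = -5; t=2
x=6: even, s = (-5)-6 = -11; t=3
x=13: not even, s = (-11)-1 = -12; t=16
x=12: even, s = (-12)-12 = -24; t=17
x=14: even, s = (-24)-14 = -38; t=18
x=12: even, s = (-38)-12 = -50; t=19
x=3: not even, s = (-50)-1 = -51; t=22
x=10: even, s = (-51)-10 = -61; t=23
s-t = (-61)-23 = -84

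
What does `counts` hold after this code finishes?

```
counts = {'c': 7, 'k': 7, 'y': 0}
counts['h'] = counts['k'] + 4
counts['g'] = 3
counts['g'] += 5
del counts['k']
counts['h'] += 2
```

counts['h'] = counts['k']+4 = 11 → {'c': 7, 'k': 7, 'y': 0, 'h': 11}
counts['g'] = 3 → {'c': 7, 'k': 7, 'y': 0, 'h': 11, 'g': 3}
counts['g'] = 3+5 = 8 → {'c': 7, 'k': 7, 'y': 0, 'h': 11, 'g': 8}
del 'k' → {'c': 7, 'y': 0, 'h': 11, 'g': 8}
counts['h'] = 11+2 = 13 → {'c': 7, 'y': 0, 'h': 13, 'g': 8}

{'c': 7, 'y': 0, 'h': 13, 'g': 8}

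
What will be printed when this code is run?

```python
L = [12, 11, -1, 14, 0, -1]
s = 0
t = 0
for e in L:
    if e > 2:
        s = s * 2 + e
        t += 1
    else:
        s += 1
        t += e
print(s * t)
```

e=12: >2, s = 0*2+12 = 12; t=1
e=11: >2, s = 12*2+11 = 35; t=2
e=-1: not >2, s = 35+1 = 36; t=1
e=14: >2, s = 36*2+14 = 86; t=2
e=0: not >2, s = 86+1 = 87; t=2
e=-1: not >2, s = 87+1 = 88; t=1
s*t = 88*1 = 88

88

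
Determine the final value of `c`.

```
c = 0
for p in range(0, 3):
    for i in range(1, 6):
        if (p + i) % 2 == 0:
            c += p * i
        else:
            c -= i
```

-3

p=0,i=1: odd sum, c = 0-1 = -1
p=0,i=2: even sum, c = (-1)+0 = -1
p=0,i=3: odd sum, c = (-1)-3 = -4
p=0,i=4: even sum, c = (-4)+0 = -4
p=0,i=5: odd sum, c = (-4)-5 = -9
p=1,i=1: even sum, c = (-9)+1 = -8
p=1,i=2: odd sum, c = (-8)-2 = -10
p=1,i=3: even sum, c = (-10)+3 = -7
p=1,i=4: odd sum, c = (-7)-4 = -11
p=1,i=5: even sum, c = (-11)+5 = -6
p=2,i=1: odd sum, c = (-6)-1 = -7
p=2,i=2: even sum, c = (-7)+4 = -3
p=2,i=3: odd sum, c = (-3)-3 = -6
p=2,i=4: even sum, c = (-6)+8 = 2
p=2,i=5: odd sum, c = 2-5 = -3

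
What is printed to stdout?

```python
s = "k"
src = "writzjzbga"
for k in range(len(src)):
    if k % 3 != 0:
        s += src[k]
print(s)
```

k=0: skip
k=1: add 'r' → 'kr'
k=2: add 'i' → 'kri'
k=3: skip
k=4: add 'z' → 'kriz'
k=5: add 'j' → 'krizj'
k=6: skip
k=7: add 'b' → 'krizjb'
k=8: add 'g' → 'krizjbg'
k=9: skip

krizjbg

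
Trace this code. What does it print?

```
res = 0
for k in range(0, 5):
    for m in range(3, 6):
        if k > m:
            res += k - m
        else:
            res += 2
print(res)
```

29

k=0,m=3: not 0>3, res = 0+2 = 2
k=0,m=4: not 0>4, res = 2+2 = 4
k=0,m=5: not 0>5, res = 4+2 = 6
k=1,m=3: not 1>3, res = 6+2 = 8
k=1,m=4: not 1>4, res = 8+2 = 10
k=1,m=5: not 1>5, res = 10+2 = 12
k=2,m=3: not 2>3, res = 12+2 = 14
k=2,m=4: not 2>4, res = 14+2 = 16
k=2,m=5: not 2>5, res = 16+2 = 18
k=3,m=3: not 3>3, res = 18+2 = 20
k=3,m=4: not 3>4, res = 20+2 = 22
k=3,m=5: not 3>5, res = 22+2 = 24
k=4,m=3: 4>3, res = 24+1 = 25
k=4,m=4: not 4>4, res = 25+2 = 27
k=4,m=5: not 4>5, res = 27+2 = 29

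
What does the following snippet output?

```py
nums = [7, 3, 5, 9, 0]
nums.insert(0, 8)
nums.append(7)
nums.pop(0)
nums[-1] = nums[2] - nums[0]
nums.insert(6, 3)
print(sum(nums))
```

insert 8 at 0 → [8, 7, 3, 5, 9, 0]
append 7 → [8, 7, 3, 5, 9, 0, 7]
pop(0) removes 8 → [7, 3, 5, 9, 0, 7]
nums[-1] = nums[2]-nums[0] = 5-7 = -2 → [7, 3, 5, 9, 0, -2]
insert 3 at 6 → [7, 3, 5, 9, 0, -2, 3]
sum = 25

25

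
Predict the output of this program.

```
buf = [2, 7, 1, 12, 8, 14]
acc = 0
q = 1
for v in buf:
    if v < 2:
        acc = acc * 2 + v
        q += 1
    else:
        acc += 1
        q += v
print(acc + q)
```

v=2: not <2, acc = 0+1 = 1; q=3
v=7: not <2, acc = 1+1 = 2; q=10
v=1: <2, acc = 2*2+1 = 5; q=11
v=12: not <2, acc = 5+1 = 6; q=23
v=8: not <2, acc = 6+1 = 7; q=31
v=14: not <2, acc = 7+1 = 8; q=45
acc+q = 8+45 = 53

53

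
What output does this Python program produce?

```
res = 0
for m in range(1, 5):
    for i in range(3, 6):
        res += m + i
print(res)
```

78

m=1,i=3: res = 0+4 = 4
m=1,i=4: res = 4+5 = 9
m=1,i=5: res = 9+6 = 15
m=2,i=3: res = 15+5 = 20
m=2,i=4: res = 20+6 = 26
m=2,i=5: res = 26+7 = 33
m=3,i=3: res = 33+6 = 39
m=3,i=4: res = 39+7 = 46
m=3,i=5: res = 46+8 = 54
m=4,i=3: res = 54+7 = 61
m=4,i=4: res = 61+8 = 69
m=4,i=5: res = 69+9 = 78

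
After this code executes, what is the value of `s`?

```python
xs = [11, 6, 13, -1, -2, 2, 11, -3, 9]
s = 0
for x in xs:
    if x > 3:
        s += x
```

50

x=11: >3, s = 0+11 = 11
x=6: >3, s = 11+6 = 17
x=13: >3, s = 17+13 = 30
x=-1: not >3
x=-2: not >3
x=2: not >3
x=11: >3, s = 30+11 = 41
x=-3: not >3
x=9: >3, s = 41+9 = 50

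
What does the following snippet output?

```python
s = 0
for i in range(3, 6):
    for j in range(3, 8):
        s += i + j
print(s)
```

135

i=3,j=3: s = 0+6 = 6
i=3,j=4: s = 6+7 = 13
i=3,j=5: s = 13+8 = 21
i=3,j=6: s = 21+9 = 30
i=3,j=7: s = 30+10 = 40
i=4,j=3: s = 40+7 = 47
i=4,j=4: s = 47+8 = 55
i=4,j=5: s = 55+9 = 64
i=4,j=6: s = 64+10 = 74
i=4,j=7: s = 74+11 = 85
i=5,j=3: s = 85+8 = 93
i=5,j=4: s = 93+9 = 102
i=5,j=5: s = 102+10 = 112
i=5,j=6: s = 112+11 = 123
i=5,j=7: s = 123+12 = 135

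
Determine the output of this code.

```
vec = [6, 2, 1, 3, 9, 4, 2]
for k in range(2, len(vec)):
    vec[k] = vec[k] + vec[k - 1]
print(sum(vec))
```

72

k=2: vec[2] = 1+2 = 3 → [6, 2, 3, 3, 9, 4, 2]
k=3: vec[3] = 3+3 = 6 → [6, 2, 3, 6, 9, 4, 2]
k=4: vec[4] = 9+6 = 15 → [6, 2, 3, 6, 15, 4, 2]
k=5: vec[5] = 4+15 = 19 → [6, 2, 3, 6, 15, 19, 2]
k=6: vec[6] = 2+19 = 21 → [6, 2, 3, 6, 15, 19, 21]
sum = 72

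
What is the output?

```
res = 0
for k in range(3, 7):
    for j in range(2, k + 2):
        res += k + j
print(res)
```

k=3,j=2: res = 0+5 = 5
k=3,j=3: res = 5+6 = 11
k=3,j=4: res = 11+7 = 18
k=4,j=2: res = 18+6 = 24
k=4,j=3: res = 24+7 = 31
k=4,j=4: res = 31+8 = 39
k=4,j=5: res = 39+9 = 48
k=5,j=2: res = 48+7 = 55
k=5,j=3: res = 55+8 = 63
k=5,j=4: res = 63+9 = 72
k=5,j=5: res = 72+10 = 82
k=5,j=6: res = 82+11 = 93
k=6,j=2: res = 93+8 = 101
k=6,j=3: res = 101+9 = 110
k=6,j=4: res = 110+10 = 120
k=6,j=5: res = 120+11 = 131
k=6,j=6: res = 131+12 = 143
k=6,j=7: res = 143+13 = 156

156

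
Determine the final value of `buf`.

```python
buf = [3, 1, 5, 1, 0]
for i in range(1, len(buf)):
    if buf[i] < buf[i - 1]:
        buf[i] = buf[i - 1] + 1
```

i=1: 1<3, buf[1] = 3+1 = 4 → [3, 4, 5, 1, 0]
i=2: 5>=4, unchanged → [3, 4, 5, 1, 0]
i=3: 1<5, buf[3] = 5+1 = 6 → [3, 4, 5, 6, 0]
i=4: 0<6, buf[4] = 6+1 = 7 → [3, 4, 5, 6, 7]

[3, 4, 5, 6, 7]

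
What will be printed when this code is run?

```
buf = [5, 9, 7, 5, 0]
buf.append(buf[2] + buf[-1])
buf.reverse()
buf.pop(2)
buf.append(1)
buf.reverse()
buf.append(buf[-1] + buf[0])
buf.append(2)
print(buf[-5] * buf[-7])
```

35

append buf[2]+buf[-1] = 7+0 = 7 → [5, 9, 7, 5, 0, 7]
reverse → [7, 0, 5, 7, 9, 5]
pop(2) removes 5 → [7, 0, 7, 9, 5]
append 1 → [7, 0, 7, 9, 5, 1]
reverse → [1, 5, 9, 7, 0, 7]
append buf[-1]+buf[0] = 7+1 = 8 → [1, 5, 9, 7, 0, 7, 8]
append 2 → [1, 5, 9, 7, 0, 7, 8, 2]
buf[-5]*buf[-7] = 7*5 = 35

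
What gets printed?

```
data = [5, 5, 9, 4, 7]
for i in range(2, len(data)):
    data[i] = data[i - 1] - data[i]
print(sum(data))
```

-17

i=2: data[2] = 5-9 = -4 → [5, 5, -4, 4, 7]
i=3: data[3] = (-4)-4 = -8 → [5, 5, -4, -8, 7]
i=4: data[4] = (-8)-7 = -15 → [5, 5, -4, -8, -15]
sum = -17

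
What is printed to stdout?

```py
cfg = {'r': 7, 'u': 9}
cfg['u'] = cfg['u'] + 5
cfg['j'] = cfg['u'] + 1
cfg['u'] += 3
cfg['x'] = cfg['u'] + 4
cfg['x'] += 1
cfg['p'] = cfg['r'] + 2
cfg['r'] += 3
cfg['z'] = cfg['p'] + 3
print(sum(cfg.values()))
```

cfg['u'] = cfg['u']+5 = 14 → {'r': 7, 'u': 14}
cfg['j'] = cfg['u']+1 = 15 → {'r': 7, 'u': 14, 'j': 15}
cfg['u'] = 14+3 = 17 → {'r': 7, 'u': 17, 'j': 15}
cfg['x'] = cfg['u']+4 = 21 → {'r': 7, 'u': 17, 'j': 15, 'x': 21}
cfg['x'] = 21+1 = 22 → {'r': 7, 'u': 17, 'j': 15, 'x': 22}
cfg['p'] = cfg['r']+2 = 9 → {'r': 7, 'u': 17, 'j': 15, 'x': 22, 'p': 9}
cfg['r'] = 7+3 = 10 → {'r': 10, 'u': 17, 'j': 15, 'x': 22, 'p': 9}
cfg['z'] = cfg['p']+3 = 12 → {'r': 10, 'u': 17, 'j': 15, 'x': 22, 'p': 9, 'z': 12}
sum of values = 85

85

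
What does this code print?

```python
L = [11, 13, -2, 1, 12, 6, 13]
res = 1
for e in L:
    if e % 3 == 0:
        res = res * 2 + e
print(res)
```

e=11: not %3==0
e=13: not %3==0
e=-2: not %3==0
e=1: not %3==0
e=12: %3==0, res = 1*2+12 = 14
e=6: %3==0, res = 14*2+6 = 34
e=13: not %3==0

34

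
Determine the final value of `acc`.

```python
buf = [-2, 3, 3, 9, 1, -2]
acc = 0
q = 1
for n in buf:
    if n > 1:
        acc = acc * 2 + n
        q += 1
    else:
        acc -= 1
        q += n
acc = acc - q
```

16

n=-2: not >1, acc = 0-1 = -1; q=-1
n=3: >1, acc = (-1)*2+3 = 1; q=0
n=3: >1, acc = 1*2+3 = 5; q=1
n=9: >1, acc = 5*2+9 = 19; q=2
n=1: not >1, acc = 19-1 = 18; q=3
n=-2: not >1, acc = 18-1 = 17; q=1
acc-q = 17-1 = 16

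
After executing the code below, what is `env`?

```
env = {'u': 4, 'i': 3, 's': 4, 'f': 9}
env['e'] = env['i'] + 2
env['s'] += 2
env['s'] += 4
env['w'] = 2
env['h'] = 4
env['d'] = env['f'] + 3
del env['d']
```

{'u': 4, 'i': 3, 's': 10, 'f': 9, 'e': 5, 'w': 2, 'h': 4}

env['e'] = env['i']+2 = 5 → {'u': 4, 'i': 3, 's': 4, 'f': 9, 'e': 5}
env['s'] = 4+2 = 6 → {'u': 4, 'i': 3, 's': 6, 'f': 9, 'e': 5}
env['s'] = 6+4 = 10 → {'u': 4, 'i': 3, 's': 10, 'f': 9, 'e': 5}
env['w'] = 2 → {'u': 4, 'i': 3, 's': 10, 'f': 9, 'e': 5, 'w': 2}
env['h'] = 4 → {'u': 4, 'i': 3, 's': 10, 'f': 9, 'e': 5, 'w': 2, 'h': 4}
env['d'] = env['f']+3 = 12 → {'u': 4, 'i': 3, 's': 10, 'f': 9, 'e': 5, 'w': 2, 'h': 4, 'd': 12}
del 'd' → {'u': 4, 'i': 3, 's': 10, 'f': 9, 'e': 5, 'w': 2, 'h': 4}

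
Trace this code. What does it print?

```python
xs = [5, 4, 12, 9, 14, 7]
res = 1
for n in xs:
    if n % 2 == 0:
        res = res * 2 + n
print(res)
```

n=5: not even
n=4: even, res = 1*2+4 = 6
n=12: even, res = 6*2+12 = 24
n=9: not even
n=14: even, res = 24*2+14 = 62
n=7: not even

62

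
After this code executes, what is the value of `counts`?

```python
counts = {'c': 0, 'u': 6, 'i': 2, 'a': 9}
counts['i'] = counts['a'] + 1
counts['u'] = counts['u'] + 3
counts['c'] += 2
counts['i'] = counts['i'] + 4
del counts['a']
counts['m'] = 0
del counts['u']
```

{'c': 2, 'i': 14, 'm': 0}

counts['i'] = counts['a']+1 = 10 → {'c': 0, 'u': 6, 'i': 10, 'a': 9}
counts['u'] = counts['u']+3 = 9 → {'c': 0, 'u': 9, 'i': 10, 'a': 9}
counts['c'] = 0+2 = 2 → {'c': 2, 'u': 9, 'i': 10, 'a': 9}
counts['i'] = counts['i']+4 = 14 → {'c': 2, 'u': 9, 'i': 14, 'a': 9}
del 'a' → {'c': 2, 'u': 9, 'i': 14}
counts['m'] = 0 → {'c': 2, 'u': 9, 'i': 14, 'm': 0}
del 'u' → {'c': 2, 'i': 14, 'm': 0}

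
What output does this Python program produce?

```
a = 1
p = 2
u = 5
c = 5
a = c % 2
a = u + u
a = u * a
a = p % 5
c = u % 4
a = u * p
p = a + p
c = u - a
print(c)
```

-5

a = 5%2 = 1
a = 5+5 = 10
a = 5*10 = 50
a = 2%5 = 2
c = 5%4 = 1
a = 5*2 = 10
p = 10+2 = 12
c = 5-10 = -5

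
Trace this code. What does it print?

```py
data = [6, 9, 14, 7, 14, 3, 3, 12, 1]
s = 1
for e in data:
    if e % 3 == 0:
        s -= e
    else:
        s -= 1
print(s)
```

-36

e=6: %3==0, s = 1-6 = -5
e=9: %3==0, s = (-5)-9 = -14
e=14: not %3==0, s = (-14)-1 = -15
e=7: not %3==0, s = (-15)-1 = -16
e=14: not %3==0, s = (-16)-1 = -17
e=3: %3==0, s = (-17)-3 = -20
e=3: %3==0, s = (-20)-3 = -23
e=12: %3==0, s = (-23)-12 = -35
e=1: not %3==0, s = (-35)-1 = -36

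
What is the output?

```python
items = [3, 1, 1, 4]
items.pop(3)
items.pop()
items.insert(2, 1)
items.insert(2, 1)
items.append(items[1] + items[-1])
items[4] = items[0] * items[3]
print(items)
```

pop(3) removes 4 → [3, 1, 1]
pop() removes 1 → [3, 1]
insert 1 at 2 → [3, 1, 1]
insert 1 at 2 → [3, 1, 1, 1]
append items[1]+items[-1] = 1+1 = 2 → [3, 1, 1, 1, 2]
items[4] = items[0]*items[3] = 3*1 = 3 → [3, 1, 1, 1, 3]

[3, 1, 1, 1, 3]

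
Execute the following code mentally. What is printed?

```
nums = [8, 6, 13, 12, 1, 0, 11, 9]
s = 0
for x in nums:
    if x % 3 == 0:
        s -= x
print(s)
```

x=8: not %3==0
x=6: %3==0, s = 0-6 = -6
x=13: not %3==0
x=12: %3==0, s = (-6)-12 = -18
x=1: not %3==0
x=0: %3==0, s = (-18)-0 = -18
x=11: not %3==0
x=9: %3==0, s = (-18)-9 = -27

-27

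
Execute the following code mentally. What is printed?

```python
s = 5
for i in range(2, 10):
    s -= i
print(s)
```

i=2: s = 5-2 = 3
i=3: s = 3-3 = 0
i=4: s = 0-4 = -4
i=5: s = (-4)-5 = -9
i=6: s = (-9)-6 = -15
i=7: s = (-15)-7 = -22
i=8: s = (-22)-8 = -30
i=9: s = (-30)-9 = -39

-39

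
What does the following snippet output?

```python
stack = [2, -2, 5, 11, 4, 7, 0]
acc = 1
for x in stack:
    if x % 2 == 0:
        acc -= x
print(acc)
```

-3

x=2: even, acc = 1-2 = -1
x=-2: even, acc = (-1)-(-2) = 1
x=5: not even
x=11: not even
x=4: even, acc = 1-4 = -3
x=7: not even
x=0: even, acc = (-3)-0 = -3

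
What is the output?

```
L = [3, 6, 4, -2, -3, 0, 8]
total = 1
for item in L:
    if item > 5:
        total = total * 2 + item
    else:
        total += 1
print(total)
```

item=3: not >5, total = 1+1 = 2
item=6: >5, total = 2*2+6 = 10
item=4: not >5, total = 10+1 = 11
item=-2: not >5, total = 11+1 = 12
item=-3: not >5, total = 12+1 = 13
item=0: not >5, total = 13+1 = 14
item=8: >5, total = 14*2+8 = 36

36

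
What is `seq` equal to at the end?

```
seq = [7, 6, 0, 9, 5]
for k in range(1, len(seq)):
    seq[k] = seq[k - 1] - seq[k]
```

k=1: seq[1] = 7-6 = 1 → [7, 1, 0, 9, 5]
k=2: seq[2] = 1-0 = 1 → [7, 1, 1, 9, 5]
k=3: seq[3] = 1-9 = -8 → [7, 1, 1, -8, 5]
k=4: seq[4] = (-8)-5 = -13 → [7, 1, 1, -8, -13]

[7, 1, 1, -8, -13]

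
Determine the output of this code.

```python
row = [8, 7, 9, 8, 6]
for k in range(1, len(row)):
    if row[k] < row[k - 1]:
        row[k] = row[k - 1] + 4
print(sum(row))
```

80

k=1: 7<8, row[1] = 8+4 = 12 → [8, 12, 9, 8, 6]
k=2: 9<12, row[2] = 12+4 = 16 → [8, 12, 16, 8, 6]
k=3: 8<16, row[3] = 16+4 = 20 → [8, 12, 16, 20, 6]
k=4: 6<20, row[4] = 20+4 = 24 → [8, 12, 16, 20, 24]
sum = 80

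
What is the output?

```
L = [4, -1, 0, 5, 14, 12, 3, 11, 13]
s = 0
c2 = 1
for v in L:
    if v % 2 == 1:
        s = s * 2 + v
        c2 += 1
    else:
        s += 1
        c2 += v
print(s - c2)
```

99

v=4: not odd, s = 0+1 = 1; c2=5
v=-1: odd, s = 1*2+(-1) = 1; c2=6
v=0: not odd, s = 1+1 = 2; c2=6
v=5: odd, s = 2*2+5 = 9; c2=7
v=14: not odd, s = 9+1 = 10; c2=21
v=12: not odd, s = 10+1 = 11; c2=33
v=3: odd, s = 11*2+3 = 25; c2=34
v=11: odd, s = 25*2+11 = 61; c2=35
v=13: odd, s = 61*2+13 = 135; c2=36
s-c2 = 135-36 = 99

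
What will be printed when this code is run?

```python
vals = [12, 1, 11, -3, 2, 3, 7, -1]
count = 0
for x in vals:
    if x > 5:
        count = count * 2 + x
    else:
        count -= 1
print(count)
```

x=12: >5, count = 0*2+12 = 12
x=1: not >5, count = 12-1 = 11
x=11: >5, count = 11*2+11 = 33
x=-3: not >5, count = 33-1 = 32
x=2: not >5, count = 32-1 = 31
x=3: not >5, count = 31-1 = 30
x=7: >5, count = 30*2+7 = 67
x=-1: not >5, count = 67-1 = 66

66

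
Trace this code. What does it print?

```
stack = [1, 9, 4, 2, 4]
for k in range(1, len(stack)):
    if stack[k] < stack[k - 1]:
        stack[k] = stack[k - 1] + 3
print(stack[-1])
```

k=1: 9>=1, unchanged → [1, 9, 4, 2, 4]
k=2: 4<9, stack[2] = 9+3 = 12 → [1, 9, 12, 2, 4]
k=3: 2<12, stack[3] = 12+3 = 15 → [1, 9, 12, 15, 4]
k=4: 4<15, stack[4] = 15+3 = 18 → [1, 9, 12, 15, 18]

18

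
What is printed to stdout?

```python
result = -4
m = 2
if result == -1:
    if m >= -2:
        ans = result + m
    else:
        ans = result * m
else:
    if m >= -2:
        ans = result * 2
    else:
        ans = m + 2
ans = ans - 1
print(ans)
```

-9

result=-4, m=2
result == -1 is False; m >= -2 is True
→ ans = result * 2 = -8
ans = (-8)-1 = -9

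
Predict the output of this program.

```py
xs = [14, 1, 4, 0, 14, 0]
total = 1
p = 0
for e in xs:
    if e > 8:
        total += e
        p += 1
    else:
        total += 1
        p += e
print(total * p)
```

231

e=14: >8, total = 1+14 = 15; p=1
e=1: not >8, total = 15+1 = 16; p=2
e=4: not >8, total = 16+1 = 17; p=6
e=0: not >8, total = 17+1 = 18; p=6
e=14: >8, total = 18+14 = 32; p=7
e=0: not >8, total = 32+1 = 33; p=7
total*p = 33*7 = 231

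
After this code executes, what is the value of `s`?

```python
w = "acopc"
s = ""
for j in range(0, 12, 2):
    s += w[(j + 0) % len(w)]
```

j=0: add w[0]='a' → 'a'
j=2: add w[2]='o' → 'ao'
j=4: add w[4]='c' → 'aoc'
j=6: add w[1]='c' → 'aocc'
j=8: add w[3]='p' → 'aoccp'
j=10: add w[0]='a' → 'aoccpa'

'aoccpa'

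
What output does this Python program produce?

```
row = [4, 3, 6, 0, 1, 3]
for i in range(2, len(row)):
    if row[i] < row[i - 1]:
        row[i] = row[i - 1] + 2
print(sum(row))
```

i=2: 6>=3, unchanged → [4, 3, 6, 0, 1, 3]
i=3: 0<6, row[3] = 6+2 = 8 → [4, 3, 6, 8, 1, 3]
i=4: 1<8, row[4] = 8+2 = 10 → [4, 3, 6, 8, 10, 3]
i=5: 3<10, row[5] = 10+2 = 12 → [4, 3, 6, 8, 10, 12]
sum = 43

43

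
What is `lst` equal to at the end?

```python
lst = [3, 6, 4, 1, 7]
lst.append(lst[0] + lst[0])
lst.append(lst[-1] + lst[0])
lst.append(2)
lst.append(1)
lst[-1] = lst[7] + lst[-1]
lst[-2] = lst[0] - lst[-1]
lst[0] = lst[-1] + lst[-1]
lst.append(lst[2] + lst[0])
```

[6, 6, 4, 1, 7, 6, 9, 0, 3, 10]

append lst[0]+lst[0] = 3+3 = 6 → [3, 6, 4, 1, 7, 6]
append lst[-1]+lst[0] = 6+3 = 9 → [3, 6, 4, 1, 7, 6, 9]
append 2 → [3, 6, 4, 1, 7, 6, 9, 2]
append 1 → [3, 6, 4, 1, 7, 6, 9, 2, 1]
lst[-1] = lst[7]+lst[-1] = 2+1 = 3 → [3, 6, 4, 1, 7, 6, 9, 2, 3]
lst[-2] = lst[0]-lst[-1] = 3-3 = 0 → [3, 6, 4, 1, 7, 6, 9, 0, 3]
lst[0] = lst[-1]+lst[-1] = 3+3 = 6 → [6, 6, 4, 1, 7, 6, 9, 0, 3]
append lst[2]+lst[0] = 4+6 = 10 → [6, 6, 4, 1, 7, 6, 9, 0, 3, 10]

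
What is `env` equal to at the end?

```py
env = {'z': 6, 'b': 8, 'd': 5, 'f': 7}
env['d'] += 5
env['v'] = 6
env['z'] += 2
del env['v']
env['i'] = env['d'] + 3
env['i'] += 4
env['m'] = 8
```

env['d'] = 5+5 = 10 → {'z': 6, 'b': 8, 'd': 10, 'f': 7}
env['v'] = 6 → {'z': 6, 'b': 8, 'd': 10, 'f': 7, 'v': 6}
env['z'] = 6+2 = 8 → {'z': 8, 'b': 8, 'd': 10, 'f': 7, 'v': 6}
del 'v' → {'z': 8, 'b': 8, 'd': 10, 'f': 7}
env['i'] = env['d']+3 = 13 → {'z': 8, 'b': 8, 'd': 10, 'f': 7, 'i': 13}
env['i'] = 13+4 = 17 → {'z': 8, 'b': 8, 'd': 10, 'f': 7, 'i': 17}
env['m'] = 8 → {'z': 8, 'b': 8, 'd': 10, 'f': 7, 'i': 17, 'm': 8}

{'z': 8, 'b': 8, 'd': 10, 'f': 7, 'i': 17, 'm': 8}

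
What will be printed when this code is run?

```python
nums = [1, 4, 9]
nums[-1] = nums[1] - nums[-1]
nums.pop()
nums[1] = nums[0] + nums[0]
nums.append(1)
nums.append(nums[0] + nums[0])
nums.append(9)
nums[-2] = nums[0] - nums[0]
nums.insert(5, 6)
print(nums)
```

[1, 2, 1, 0, 9, 6]

nums[-1] = nums[1]-nums[-1] = 4-9 = -5 → [1, 4, -5]
pop() removes -5 → [1, 4]
nums[1] = nums[0]+nums[0] = 1+1 = 2 → [1, 2]
append 1 → [1, 2, 1]
append nums[0]+nums[0] = 1+1 = 2 → [1, 2, 1, 2]
append 9 → [1, 2, 1, 2, 9]
nums[-2] = nums[0]-nums[0] = 1-1 = 0 → [1, 2, 1, 0, 9]
insert 6 at 5 → [1, 2, 1, 0, 9, 6]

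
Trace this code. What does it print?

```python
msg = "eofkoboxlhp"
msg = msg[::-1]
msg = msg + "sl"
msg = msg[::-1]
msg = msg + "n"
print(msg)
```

reverse → 'phlxobokfoe'
+ 'sl' → 'phlxobokfoesl'
reverse → 'lseofkoboxlhp'
+ 'n' → 'lseofkoboxlhpn'

lseofkoboxlhpn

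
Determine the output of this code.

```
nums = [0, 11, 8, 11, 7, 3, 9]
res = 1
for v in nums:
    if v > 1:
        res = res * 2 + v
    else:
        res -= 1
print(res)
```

611

v=0: not >1, res = 1-1 = 0
v=11: >1, res = 0*2+11 = 11
v=8: >1, res = 11*2+8 = 30
v=11: >1, res = 30*2+11 = 71
v=7: >1, res = 71*2+7 = 149
v=3: >1, res = 149*2+3 = 301
v=9: >1, res = 301*2+9 = 611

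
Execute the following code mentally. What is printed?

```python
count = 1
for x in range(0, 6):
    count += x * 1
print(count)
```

16

x=0: count = 1+0*1 = 1
x=1: count = 1+1*1 = 2
x=2: count = 2+2*1 = 4
x=3: count = 4+3*1 = 7
x=4: count = 7+4*1 = 11
x=5: count = 11+5*1 = 16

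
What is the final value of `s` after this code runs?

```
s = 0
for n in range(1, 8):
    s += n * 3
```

84

n=1: s = 0+1*3 = 3
n=2: s = 3+2*3 = 9
n=3: s = 9+3*3 = 18
n=4: s = 18+4*3 = 30
n=5: s = 30+5*3 = 45
n=6: s = 45+6*3 = 63
n=7: s = 63+7*3 = 84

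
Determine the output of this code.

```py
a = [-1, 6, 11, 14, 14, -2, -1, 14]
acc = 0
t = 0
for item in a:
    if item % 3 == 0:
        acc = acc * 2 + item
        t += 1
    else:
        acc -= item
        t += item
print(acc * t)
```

item=-1: not %3==0, acc = 0-(-1) = 1; t=-1
item=6: %3==0, acc = 1*2+6 = 8; t=0
item=11: not %3==0, acc = 8-11 = -3; t=11
item=14: not %3==0, acc = (-3)-14 = -17; t=25
item=14: not %3==0, acc = (-17)-14 = -31; t=39
item=-2: not %3==0, acc = (-31)-(-2) = -29; t=37
item=-1: not %3==0, acc = (-29)-(-1) = -28; t=36
item=14: not %3==0, acc = (-28)-14 = -42; t=50
acc*t = (-42)*50 = -2100

-2100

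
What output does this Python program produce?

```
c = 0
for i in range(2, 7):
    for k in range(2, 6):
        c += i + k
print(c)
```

i=2,k=2: c = 0+4 = 4
i=2,k=3: c = 4+5 = 9
i=2,k=4: c = 9+6 = 15
i=2,k=5: c = 15+7 = 22
i=3,k=2: c = 22+5 = 27
i=3,k=3: c = 27+6 = 33
i=3,k=4: c = 33+7 = 40
i=3,k=5: c = 40+8 = 48
i=4,k=2: c = 48+6 = 54
i=4,k=3: c = 54+7 = 61
i=4,k=4: c = 61+8 = 69
i=4,k=5: c = 69+9 = 78
i=5,k=2: c = 78+7 = 85
i=5,k=3: c = 85+8 = 93
i=5,k=4: c = 93+9 = 102
i=5,k=5: c = 102+10 = 112
i=6,k=2: c = 112+8 = 120
i=6,k=3: c = 120+9 = 129
i=6,k=4: c = 129+10 = 139
i=6,k=5: c = 139+11 = 150

150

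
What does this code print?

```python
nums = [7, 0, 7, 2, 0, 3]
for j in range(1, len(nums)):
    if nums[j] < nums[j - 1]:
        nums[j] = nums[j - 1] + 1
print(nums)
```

[7, 8, 9, 10, 11, 12]

j=1: 0<7, nums[1] = 7+1 = 8 → [7, 8, 7, 2, 0, 3]
j=2: 7<8, nums[2] = 8+1 = 9 → [7, 8, 9, 2, 0, 3]
j=3: 2<9, nums[3] = 9+1 = 10 → [7, 8, 9, 10, 0, 3]
j=4: 0<10, nums[4] = 10+1 = 11 → [7, 8, 9, 10, 11, 3]
j=5: 3<11, nums[5] = 11+1 = 12 → [7, 8, 9, 10, 11, 12]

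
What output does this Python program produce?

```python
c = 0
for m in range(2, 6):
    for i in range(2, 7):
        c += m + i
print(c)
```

m=2,i=2: c = 0+4 = 4
m=2,i=3: c = 4+5 = 9
m=2,i=4: c = 9+6 = 15
m=2,i=5: c = 15+7 = 22
m=2,i=6: c = 22+8 = 30
m=3,i=2: c = 30+5 = 35
m=3,i=3: c = 35+6 = 41
m=3,i=4: c = 41+7 = 48
m=3,i=5: c = 48+8 = 56
m=3,i=6: c = 56+9 = 65
m=4,i=2: c = 65+6 = 71
m=4,i=3: c = 71+7 = 78
m=4,i=4: c = 78+8 = 86
m=4,i=5: c = 86+9 = 95
m=4,i=6: c = 95+10 = 105
m=5,i=2: c = 105+7 = 112
m=5,i=3: c = 112+8 = 120
m=5,i=4: c = 120+9 = 129
m=5,i=5: c = 129+10 = 139
m=5,i=6: c = 139+11 = 150

150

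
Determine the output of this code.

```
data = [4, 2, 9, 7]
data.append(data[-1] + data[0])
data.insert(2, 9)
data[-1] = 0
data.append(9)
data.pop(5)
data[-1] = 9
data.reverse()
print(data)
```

[9, 7, 9, 9, 2, 4]

append data[-1]+data[0] = 7+4 = 11 → [4, 2, 9, 7, 11]
insert 9 at 2 → [4, 2, 9, 9, 7, 11]
data[-1] = 0 → [4, 2, 9, 9, 7, 0]
append 9 → [4, 2, 9, 9, 7, 0, 9]
pop(5) removes 0 → [4, 2, 9, 9, 7, 9]
data[-1] = 9 → [4, 2, 9, 9, 7, 9]
reverse → [9, 7, 9, 9, 2, 4]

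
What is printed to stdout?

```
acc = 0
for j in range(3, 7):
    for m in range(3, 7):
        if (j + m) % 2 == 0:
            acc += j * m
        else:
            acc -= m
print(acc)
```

128

j=3,m=3: even sum, acc = 0+9 = 9
j=3,m=4: odd sum, acc = 9-4 = 5
j=3,m=5: even sum, acc = 5+15 = 20
j=3,m=6: odd sum, acc = 20-6 = 14
j=4,m=3: odd sum, acc = 14-3 = 11
j=4,m=4: even sum, acc = 11+16 = 27
j=4,m=5: odd sum, acc = 27-5 = 22
j=4,m=6: even sum, acc = 22+24 = 46
j=5,m=3: even sum, acc = 46+15 = 61
j=5,m=4: odd sum, acc = 61-4 = 57
j=5,m=5: even sum, acc = 57+25 = 82
j=5,m=6: odd sum, acc = 82-6 = 76
j=6,m=3: odd sum, acc = 76-3 = 73
j=6,m=4: even sum, acc = 73+24 = 97
j=6,m=5: odd sum, acc = 97-5 = 92
j=6,m=6: even sum, acc = 92+36 = 128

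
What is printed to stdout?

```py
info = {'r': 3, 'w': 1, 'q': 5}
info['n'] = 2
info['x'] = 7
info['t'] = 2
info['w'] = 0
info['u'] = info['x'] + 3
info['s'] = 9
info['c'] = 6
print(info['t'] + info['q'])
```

7

info['n'] = 2 → {'r': 3, 'w': 1, 'q': 5, 'n': 2}
info['x'] = 7 → {'r': 3, 'w': 1, 'q': 5, 'n': 2, 'x': 7}
info['t'] = 2 → {'r': 3, 'w': 1, 'q': 5, 'n': 2, 'x': 7, 't': 2}
info['w'] = 0 → {'r': 3, 'w': 0, 'q': 5, 'n': 2, 'x': 7, 't': 2}
info['u'] = info['x']+3 = 10 → {'r': 3, 'w': 0, 'q': 5, 'n': 2, 'x': 7, 't': 2, 'u': 10}
info['s'] = 9 → {'r': 3, 'w': 0, 'q': 5, 'n': 2, 'x': 7, 't': 2, 'u': 10, 's': 9}
info['c'] = 6 → {'r': 3, 'w': 0, 'q': 5, 'n': 2, 'x': 7, 't': 2, 'u': 10, 's': 9, 'c': 6}
info['t']+info['q'] = 2+5 = 7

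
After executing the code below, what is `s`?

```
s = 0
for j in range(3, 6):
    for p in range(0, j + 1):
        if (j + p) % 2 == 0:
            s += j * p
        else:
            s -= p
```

69

j=3,p=0: odd sum, s = 0-0 = 0
j=3,p=1: even sum, s = 0+3 = 3
j=3,p=2: odd sum, s = 3-2 = 1
j=3,p=3: even sum, s = 1+9 = 10
j=4,p=0: even sum, s = 10+0 = 10
j=4,p=1: odd sum, s = 10-1 = 9
j=4,p=2: even sum, s = 9+8 = 17
j=4,p=3: odd sum, s = 17-3 = 14
j=4,p=4: even sum, s = 14+16 = 30
j=5,p=0: odd sum, s = 30-0 = 30
j=5,p=1: even sum, s = 30+5 = 35
j=5,p=2: odd sum, s = 35-2 = 33
j=5,p=3: even sum, s = 33+15 = 48
j=5,p=4: odd sum, s = 48-4 = 44
j=5,p=5: even sum, s = 44+25 = 69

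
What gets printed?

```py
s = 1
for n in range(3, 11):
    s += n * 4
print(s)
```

n=3: s = 1+3*4 = 13
n=4: s = 13+4*4 = 29
n=5: s = 29+5*4 = 49
n=6: s = 49+6*4 = 73
n=7: s = 73+7*4 = 101
n=8: s = 101+8*4 = 133
n=9: s = 133+9*4 = 169
n=10: s = 169+10*4 = 209

209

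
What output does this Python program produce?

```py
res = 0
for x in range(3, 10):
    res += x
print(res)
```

x=3: res = 0+3 = 3
x=4: res = 3+4 = 7
x=5: res = 7+5 = 12
x=6: res = 12+6 = 18
x=7: res = 18+7 = 25
x=8: res = 25+8 = 33
x=9: res = 33+9 = 42

42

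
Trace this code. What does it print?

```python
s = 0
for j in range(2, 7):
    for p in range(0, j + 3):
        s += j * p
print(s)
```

505

j=2,p=0: s = 0+0 = 0
j=2,p=1: s = 0+2 = 2
j=2,p=2: s = 2+4 = 6
j=2,p=3: s = 6+6 = 12
j=2,p=4: s = 12+8 = 20
j=3,p=0: s = 20+0 = 20
j=3,p=1: s = 20+3 = 23
j=3,p=2: s = 23+6 = 29
j=3,p=3: s = 29+9 = 38
j=3,p=4: s = 38+12 = 50
j=3,p=5: s = 50+15 = 65
j=4,p=0: s = 65+0 = 65
j=4,p=1: s = 65+4 = 69
j=4,p=2: s = 69+8 = 77
j=4,p=3: s = 77+12 = 89
j=4,p=4: s = 89+16 = 105
j=4,p=5: s = 105+20 = 125
j=4,p=6: s = 125+24 = 149
j=5,p=0: s = 149+0 = 149
j=5,p=1: s = 149+5 = 154
j=5,p=2: s = 154+10 = 164
j=5,p=3: s = 164+15 = 179
j=5,p=4: s = 179+20 = 199
j=5,p=5: s = 199+25 = 224
j=5,p=6: s = 224+30 = 254
j=5,p=7: s = 254+35 = 289
j=6,p=0: s = 289+0 = 289
j=6,p=1: s = 289+6 = 295
j=6,p=2: s = 295+12 = 307
j=6,p=3: s = 307+18 = 325
j=6,p=4: s = 325+24 = 349
j=6,p=5: s = 349+30 = 379
j=6,p=6: s = 379+36 = 415
j=6,p=7: s = 415+42 = 457
j=6,p=8: s = 457+48 = 505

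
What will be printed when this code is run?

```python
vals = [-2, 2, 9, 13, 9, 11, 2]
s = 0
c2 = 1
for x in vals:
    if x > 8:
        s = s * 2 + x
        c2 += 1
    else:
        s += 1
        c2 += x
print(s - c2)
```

179

x=-2: not >8, s = 0+1 = 1; c2=-1
x=2: not >8, s = 1+1 = 2; c2=1
x=9: >8, s = 2*2+9 = 13; c2=2
x=13: >8, s = 13*2+13 = 39; c2=3
x=9: >8, s = 39*2+9 = 87; c2=4
x=11: >8, s = 87*2+11 = 185; c2=5
x=2: not >8, s = 185+1 = 186; c2=7
s-c2 = 186-7 = 179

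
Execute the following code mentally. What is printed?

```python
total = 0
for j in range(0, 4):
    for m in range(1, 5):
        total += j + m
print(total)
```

64

j=0,m=1: total = 0+1 = 1
j=0,m=2: total = 1+2 = 3
j=0,m=3: total = 3+3 = 6
j=0,m=4: total = 6+4 = 10
j=1,m=1: total = 10+2 = 12
j=1,m=2: total = 12+3 = 15
j=1,m=3: total = 15+4 = 19
j=1,m=4: total = 19+5 = 24
j=2,m=1: total = 24+3 = 27
j=2,m=2: total = 27+4 = 31
j=2,m=3: total = 31+5 = 36
j=2,m=4: total = 36+6 = 42
j=3,m=1: total = 42+4 = 46
j=3,m=2: total = 46+5 = 51
j=3,m=3: total = 51+6 = 57
j=3,m=4: total = 57+7 = 64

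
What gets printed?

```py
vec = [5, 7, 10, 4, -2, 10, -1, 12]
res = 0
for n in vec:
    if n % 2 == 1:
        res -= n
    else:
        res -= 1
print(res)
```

n=5: odd, res = 0-5 = -5
n=7: odd, res = (-5)-7 = -12
n=10: not odd, res = (-12)-1 = -13
n=4: not odd, res = (-13)-1 = -14
n=-2: not odd, res = (-14)-1 = -15
n=10: not odd, res = (-15)-1 = -16
n=-1: odd, res = (-16)-(-1) = -15
n=12: not odd, res = (-15)-1 = -16

-16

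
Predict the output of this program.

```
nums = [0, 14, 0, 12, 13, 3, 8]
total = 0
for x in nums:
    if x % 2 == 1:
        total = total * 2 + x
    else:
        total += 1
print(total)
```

46

x=0: not odd, total = 0+1 = 1
x=14: not odd, total = 1+1 = 2
x=0: not odd, total = 2+1 = 3
x=12: not odd, total = 3+1 = 4
x=13: odd, total = 4*2+13 = 21
x=3: odd, total = 21*2+3 = 45
x=8: not odd, total = 45+1 = 46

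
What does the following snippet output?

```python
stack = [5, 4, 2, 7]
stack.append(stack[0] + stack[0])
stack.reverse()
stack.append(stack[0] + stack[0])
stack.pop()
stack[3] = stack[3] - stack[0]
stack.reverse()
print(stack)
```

append stack[0]+stack[0] = 5+5 = 10 → [5, 4, 2, 7, 10]
reverse → [10, 7, 2, 4, 5]
append stack[0]+stack[0] = 10+10 = 20 → [10, 7, 2, 4, 5, 20]
pop() removes 20 → [10, 7, 2, 4, 5]
stack[3] = stack[3]-stack[0] = 4-10 = -6 → [10, 7, 2, -6, 5]
reverse → [5, -6, 2, 7, 10]

[5, -6, 2, 7, 10]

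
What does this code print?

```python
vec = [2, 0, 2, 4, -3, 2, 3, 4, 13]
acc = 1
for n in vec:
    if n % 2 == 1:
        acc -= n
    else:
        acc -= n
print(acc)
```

-26

n=2: not odd, acc = 1-2 = -1
n=0: not odd, acc = (-1)-0 = -1
n=2: not odd, acc = (-1)-2 = -3
n=4: not odd, acc = (-3)-4 = -7
n=-3: odd, acc = (-7)-(-3) = -4
n=2: not odd, acc = (-4)-2 = -6
n=3: odd, acc = (-6)-3 = -9
n=4: not odd, acc = (-9)-4 = -13
n=13: odd, acc = (-13)-13 = -26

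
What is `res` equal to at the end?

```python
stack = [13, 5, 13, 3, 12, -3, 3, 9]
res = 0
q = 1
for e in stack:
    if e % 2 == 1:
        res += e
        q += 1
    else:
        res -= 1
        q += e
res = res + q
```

62

e=13: odd, res = 0+13 = 13; q=2
e=5: odd, res = 13+5 = 18; q=3
e=13: odd, res = 18+13 = 31; q=4
e=3: odd, res = 31+3 = 34; q=5
e=12: not odd, res = 34-1 = 33; q=17
e=-3: odd, res = 33+(-3) = 30; q=18
e=3: odd, res = 30+3 = 33; q=19
e=9: odd, res = 33+9 = 42; q=20
res+q = 42+20 = 62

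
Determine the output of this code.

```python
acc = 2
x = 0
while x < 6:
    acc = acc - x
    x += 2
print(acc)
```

-4

x=0: acc = 2-0 = 2
x=2: acc = 2-2 = 0
x=4: acc = 0-4 = -4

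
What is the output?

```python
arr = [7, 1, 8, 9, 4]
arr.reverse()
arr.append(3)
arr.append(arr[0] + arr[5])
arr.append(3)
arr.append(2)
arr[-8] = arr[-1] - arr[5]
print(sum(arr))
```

34

reverse → [4, 9, 8, 1, 7]
append 3 → [4, 9, 8, 1, 7, 3]
append arr[0]+arr[5] = 4+3 = 7 → [4, 9, 8, 1, 7, 3, 7]
append 3 → [4, 9, 8, 1, 7, 3, 7, 3]
append 2 → [4, 9, 8, 1, 7, 3, 7, 3, 2]
arr[-8] = arr[-1]-arr[5] = 2-3 = -1 → [4, -1, 8, 1, 7, 3, 7, 3, 2]
sum = 34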